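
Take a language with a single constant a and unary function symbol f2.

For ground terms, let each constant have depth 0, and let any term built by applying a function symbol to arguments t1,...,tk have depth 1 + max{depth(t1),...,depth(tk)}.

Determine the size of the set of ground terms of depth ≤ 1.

2

If N_k denotes the number of depth-≤k ground terms, the 1 constant gives N_0 = 1, and each function symbol of arity r contributes N_{k-1}^r new terms at level k: N_k = 1 + N_{k-1}.
N_0 = 1
N_1 = 1 + 1 = 2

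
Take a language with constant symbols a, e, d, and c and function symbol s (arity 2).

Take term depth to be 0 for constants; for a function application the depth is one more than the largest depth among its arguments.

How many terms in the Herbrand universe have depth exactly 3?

If N_k denotes the number of depth-≤k ground terms, the 4 constants give N_0 = 4, and each function symbol of arity r contributes N_{k-1}^r new terms at level k: N_k = 4 + N_{k-1}^2.
N_0 = 4
N_1 = 4 + 4^2 = 20
N_2 = 4 + 20^2 = 404
N_3 = 4 + 404^2 = 163220
Terms of depth exactly 3: N_3 − N_2 = 163220 − 404 = 162816.

162816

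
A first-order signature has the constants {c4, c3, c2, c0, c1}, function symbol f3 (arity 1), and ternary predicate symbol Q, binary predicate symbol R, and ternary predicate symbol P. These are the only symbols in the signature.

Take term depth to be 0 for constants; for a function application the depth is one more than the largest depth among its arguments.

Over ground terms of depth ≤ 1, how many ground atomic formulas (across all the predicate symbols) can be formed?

First count ground terms of depth ≤ 1.
Count level by level. With function symbols f3/1, the terms of depth ≤ k are the 5 constants together with each function applied to depth-≤(k−1) tuples, so N_k = 5 + N_{k-1}.
N_0 = 5
N_1 = 5 + 5 = 10
So |H| = 10.
A ground atom is a predicate applied to a tuple of terms from H, so the count is the sum over predicates of |H|^arity:
  Q: 10^3 = 1000;  R: 10^2 = 100;  P: 10^3 = 1000
Total ground atoms: 1000 + 100 + 1000 = 2100.

2100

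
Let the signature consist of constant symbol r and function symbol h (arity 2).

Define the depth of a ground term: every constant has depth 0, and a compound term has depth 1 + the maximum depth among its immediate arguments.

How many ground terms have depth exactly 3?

If N_k denotes the number of depth-≤k ground terms, the 1 constant gives N_0 = 1, and each function symbol of arity r contributes N_{k-1}^r new terms at level k: N_k = 1 + N_{k-1}^2.
N_0 = 1
N_1 = 1 + 1^2 = 2
N_2 = 1 + 2^2 = 5
N_3 = 1 + 5^2 = 26
Terms of depth exactly 3: N_3 − N_2 = 26 − 5 = 21.

21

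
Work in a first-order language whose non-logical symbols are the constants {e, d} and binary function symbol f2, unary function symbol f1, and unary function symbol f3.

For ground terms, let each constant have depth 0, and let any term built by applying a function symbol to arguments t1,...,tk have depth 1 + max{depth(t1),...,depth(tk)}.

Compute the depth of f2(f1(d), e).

depth(f1(d)) = 1 + depth(d) = 1 + 0 = 1
depth(f2(f1(d), e)) = 1 + max(1, 0) = 2

2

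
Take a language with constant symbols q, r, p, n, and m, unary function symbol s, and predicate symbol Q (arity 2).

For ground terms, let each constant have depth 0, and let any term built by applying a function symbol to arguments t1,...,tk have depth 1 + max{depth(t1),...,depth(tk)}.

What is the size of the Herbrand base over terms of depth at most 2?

225

First count ground terms of depth ≤ 2.
Let N_k = |{terms of depth ≤ k}|. Then N_0 = 5 and N_k = 5 + N_{k-1} for k ≥ 1 (one summand per function symbol, arity giving the exponent).
N_0 = 5
N_1 = 5 + 5 = 10
N_2 = 5 + 10 = 15
So |H| = 15.
Ground atoms are formed by filling each argument slot of a predicate with a term from H, so an r-ary predicate gives |H|^r atoms:
  Q: 15^2 = 225
Total ground atoms: 225.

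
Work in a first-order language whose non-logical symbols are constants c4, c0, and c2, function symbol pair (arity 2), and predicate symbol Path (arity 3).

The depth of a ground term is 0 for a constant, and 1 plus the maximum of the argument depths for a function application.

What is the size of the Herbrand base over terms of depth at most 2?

First count ground terms of depth ≤ 2.
If N_k denotes the number of depth-≤k ground terms, the 3 constants give N_0 = 3, and each function symbol of arity r contributes N_{k-1}^r new terms at level k: N_k = 3 + N_{k-1}^2.
N_0 = 3
N_1 = 3 + 3^2 = 12
N_2 = 3 + 12^2 = 147
So |H| = 147.
For each predicate symbol, the number of ground atoms is |H| raised to its arity; summing:
  Path: 147^3 = 3176523
Total ground atoms: 3176523.

3176523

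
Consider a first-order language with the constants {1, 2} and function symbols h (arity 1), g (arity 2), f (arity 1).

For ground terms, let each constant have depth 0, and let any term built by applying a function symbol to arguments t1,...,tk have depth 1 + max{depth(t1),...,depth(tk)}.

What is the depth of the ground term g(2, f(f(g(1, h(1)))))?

5

depth(h(1)) = 1 + depth(1) = 1 + 0 = 1
depth(g(1, h(1))) = 1 + max(0, 1) = 2
depth(f(g(1, h(1)))) = 1 + depth(g(1, h(1))) = 1 + 2 = 3
depth(f(f(g(1, h(1))))) = 1 + depth(f(g(1, h(1)))) = 1 + 3 = 4
depth(g(2, f(f(g(1, h(1)))))) = 1 + max(0, 4) = 5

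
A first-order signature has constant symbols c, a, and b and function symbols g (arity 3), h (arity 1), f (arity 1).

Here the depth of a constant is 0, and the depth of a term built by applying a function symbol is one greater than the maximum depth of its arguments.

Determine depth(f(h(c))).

2

depth(h(c)) = 1 + depth(c) = 1 + 0 = 1
depth(f(h(c))) = 1 + depth(h(c)) = 1 + 1 = 2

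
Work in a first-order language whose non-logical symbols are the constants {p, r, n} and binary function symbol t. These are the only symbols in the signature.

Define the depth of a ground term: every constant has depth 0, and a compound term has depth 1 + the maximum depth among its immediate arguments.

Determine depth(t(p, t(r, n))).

depth(t(r, n)) = 1 + max(0, 0) = 1
depth(t(p, t(r, n))) = 1 + max(0, 1) = 2

2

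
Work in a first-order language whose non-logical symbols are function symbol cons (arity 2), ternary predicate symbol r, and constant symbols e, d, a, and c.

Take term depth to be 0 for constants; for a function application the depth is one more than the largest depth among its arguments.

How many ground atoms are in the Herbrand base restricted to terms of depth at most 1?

8000

First count ground terms of depth ≤ 1.
If N_k denotes the number of depth-≤k ground terms, the 4 constants give N_0 = 4, and each function symbol of arity r contributes N_{k-1}^r new terms at level k: N_k = 4 + N_{k-1}^2.
N_0 = 4
N_1 = 4 + 4^2 = 20
So |H| = 20.
A ground atom is a predicate applied to a tuple of terms from H, so the count is the sum over predicates of |H|^arity:
  r: 20^3 = 8000
Total ground atoms: 8000.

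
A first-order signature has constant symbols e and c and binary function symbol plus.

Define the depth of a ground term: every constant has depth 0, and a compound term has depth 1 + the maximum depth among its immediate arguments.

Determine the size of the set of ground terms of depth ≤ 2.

38

Let N_k = |{terms of depth ≤ k}|. Then N_0 = 2 and N_k = 2 + N_{k-1}^2 for k ≥ 1 (one summand per function symbol, arity giving the exponent).
N_0 = 2
N_1 = 2 + 2^2 = 6
N_2 = 2 + 6^2 = 38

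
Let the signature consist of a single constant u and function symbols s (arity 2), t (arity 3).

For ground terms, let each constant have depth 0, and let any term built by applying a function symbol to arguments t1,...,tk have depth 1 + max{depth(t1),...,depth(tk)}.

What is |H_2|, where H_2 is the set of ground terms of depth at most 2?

37

Count level by level. With function symbols s/2, t/3, the terms of depth ≤ k are the 1 constant together with each function applied to depth-≤(k−1) tuples, so N_k = 1 + N_{k-1}^2 + N_{k-1}^3.
N_0 = 1
N_1 = 1 + 1^2 + 1^3 = 3
N_2 = 1 + 3^2 + 3^3 = 37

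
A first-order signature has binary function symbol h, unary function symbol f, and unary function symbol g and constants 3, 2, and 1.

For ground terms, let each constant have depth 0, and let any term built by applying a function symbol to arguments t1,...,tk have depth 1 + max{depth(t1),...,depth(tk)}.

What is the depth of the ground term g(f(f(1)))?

3

depth(f(1)) = 1 + depth(1) = 1 + 0 = 1
depth(f(f(1))) = 1 + depth(f(1)) = 1 + 1 = 2
depth(g(f(f(1)))) = 1 + depth(f(f(1))) = 1 + 2 = 3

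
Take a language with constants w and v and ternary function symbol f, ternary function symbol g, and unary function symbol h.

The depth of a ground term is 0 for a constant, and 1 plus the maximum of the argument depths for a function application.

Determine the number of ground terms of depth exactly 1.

18

Count level by level. With function symbols f/3, g/3, h/1, the terms of depth ≤ k are the 2 constants together with each function applied to depth-≤(k−1) tuples, so N_k = 2 + N_{k-1}^3 + N_{k-1}^3 + N_{k-1}.
N_0 = 2
N_1 = 2 + 2^3 + 2^3 + 2 = 20
Terms of depth exactly 1: N_1 − N_0 = 20 − 2 = 18.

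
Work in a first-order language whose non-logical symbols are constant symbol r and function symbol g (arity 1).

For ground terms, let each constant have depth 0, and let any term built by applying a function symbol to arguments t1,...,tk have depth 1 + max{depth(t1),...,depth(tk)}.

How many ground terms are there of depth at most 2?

If N_k denotes the number of depth-≤k ground terms, the 1 constant gives N_0 = 1, and each function symbol of arity r contributes N_{k-1}^r new terms at level k: N_k = 1 + N_{k-1}.
N_0 = 1
N_1 = 1 + 1 = 2
N_2 = 1 + 2 = 3
Explicitly: r, g(r), g(g(r)).

3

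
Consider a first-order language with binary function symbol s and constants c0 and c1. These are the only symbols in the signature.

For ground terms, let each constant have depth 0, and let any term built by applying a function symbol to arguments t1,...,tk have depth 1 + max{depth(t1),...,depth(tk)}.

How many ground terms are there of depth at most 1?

Let N_k count ground terms of depth at most k. Each non-constant term of depth ≤ k is some function symbol applied to depth-≤(k−1) arguments, giving N_k = 2 + N_{k-1}^2.
N_0 = 2
N_1 = 2 + 2^2 = 6
Explicitly: c0, c1, s(c0, c0), s(c0, c1), s(c1, c0), s(c1, c1).

6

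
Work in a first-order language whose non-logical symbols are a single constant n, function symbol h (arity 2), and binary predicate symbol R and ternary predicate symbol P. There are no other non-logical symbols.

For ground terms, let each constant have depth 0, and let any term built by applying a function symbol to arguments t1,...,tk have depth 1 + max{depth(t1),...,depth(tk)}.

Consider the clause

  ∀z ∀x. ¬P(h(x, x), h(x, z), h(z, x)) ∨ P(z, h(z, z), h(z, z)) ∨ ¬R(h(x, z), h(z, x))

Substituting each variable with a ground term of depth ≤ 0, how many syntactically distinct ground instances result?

1

Ground terms of depth ≤ 0:
  Let N_k count ground terms of depth at most k. Each non-constant term of depth ≤ k is some function symbol applied to depth-≤(k−1) arguments, giving N_k = 1 + N_{k-1}^2.
  N_0 = 1
So there is exactly 1 ground term available for substitution.
Each of z, x ranges independently over the available ground terms, and distinct assignments produce distinct instances.
Number of ground instances = 1^2 = 1.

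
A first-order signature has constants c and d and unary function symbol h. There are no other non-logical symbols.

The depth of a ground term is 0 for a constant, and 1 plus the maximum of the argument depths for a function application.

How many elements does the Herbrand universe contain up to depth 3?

8

If N_k denotes the number of depth-≤k ground terms, the 2 constants give N_0 = 2, and each function symbol of arity r contributes N_{k-1}^r new terms at level k: N_k = 2 + N_{k-1}.
N_0 = 2
N_1 = 2 + 2 = 4
N_2 = 2 + 4 = 6
N_3 = 2 + 6 = 8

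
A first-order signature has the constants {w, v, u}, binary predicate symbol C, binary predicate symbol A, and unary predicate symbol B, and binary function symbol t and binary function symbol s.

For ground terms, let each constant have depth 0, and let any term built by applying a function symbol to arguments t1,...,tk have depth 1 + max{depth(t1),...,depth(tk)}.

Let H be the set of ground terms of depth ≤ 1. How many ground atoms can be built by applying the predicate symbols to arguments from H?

First count ground terms of depth ≤ 1.
Write N_k for the number of ground terms of depth ≤ k. A term of depth ≤ k is either a constant or a function symbol applied to arguments of depth ≤ k−1, so N_k = 3 + N_{k-1}^2 + N_{k-1}^2.
N_0 = 3
N_1 = 3 + 3^2 + 3^2 = 21
So |H| = 21.
Ground atoms are formed by filling each argument slot of a predicate with a term from H, so an r-ary predicate gives |H|^r atoms:
  C: 21^2 = 441;  A: 21^2 = 441;  B: 21
Total ground atoms: 441 + 441 + 21 = 903.

903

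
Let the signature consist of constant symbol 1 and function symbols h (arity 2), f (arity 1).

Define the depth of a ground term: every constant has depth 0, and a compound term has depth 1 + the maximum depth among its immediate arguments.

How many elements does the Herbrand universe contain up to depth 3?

183

Let N_k = |{terms of depth ≤ k}|. Then N_0 = 1 and N_k = 1 + N_{k-1}^2 + N_{k-1} for k ≥ 1 (one summand per function symbol, arity giving the exponent).
N_0 = 1
N_1 = 1 + 1^2 + 1 = 3
N_2 = 1 + 3^2 + 3 = 13
N_3 = 1 + 13^2 + 13 = 183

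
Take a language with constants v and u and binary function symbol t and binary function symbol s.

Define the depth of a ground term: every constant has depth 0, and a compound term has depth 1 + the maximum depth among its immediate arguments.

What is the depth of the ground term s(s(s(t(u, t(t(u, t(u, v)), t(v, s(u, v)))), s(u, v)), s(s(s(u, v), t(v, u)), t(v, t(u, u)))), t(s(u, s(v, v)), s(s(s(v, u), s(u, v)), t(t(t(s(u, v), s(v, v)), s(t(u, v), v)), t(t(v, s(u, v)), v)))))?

depth(t(u, v)) = 1 + max(0, 0) = 1
depth(t(u, t(u, v))) = 1 + max(0, 1) = 2
depth(s(u, v)) = 1 + max(0, 0) = 1
depth(t(v, s(u, v))) = 1 + max(0, 1) = 2
depth(t(t(u, t(u, v)), t(v, s(u, v)))) = 1 + max(2, 2) = 3
depth(t(u, t(t(u, t(u, v)), t(v, s(u, v))))) = 1 + max(0, 3) = 4
depth(s(t(u, t(t(u, t(u, v)), t(v, s(u, v)))), s(u, v))) = 1 + max(4, 1) = 5
depth(t(v, u)) = 1 + max(0, 0) = 1
depth(s(s(u, v), t(v, u))) = 1 + max(1, 1) = 2
depth(t(u, u)) = 1 + max(0, 0) = 1
depth(t(v, t(u, u))) = 1 + max(0, 1) = 2
depth(s(s(s(u, v), t(v, u)), t(v, t(u, u)))) = 1 + max(2, 2) = 3
depth(s(s(t(u, t(t(u, t(u, v)), t(v, s(u, v)))), s(u, v)), s(s(s(u, v), t(v, u)), t(v, t(u, u))))) = 1 + max(5, 3) = 6
depth(s(v, v)) = 1 + max(0, 0) = 1
depth(s(u, s(v, v))) = 1 + max(0, 1) = 2
depth(s(v, u)) = 1 + max(0, 0) = 1
depth(s(s(v, u), s(u, v))) = 1 + max(1, 1) = 2
depth(t(s(u, v), s(v, v))) = 1 + max(1, 1) = 2
depth(s(t(u, v), v)) = 1 + max(1, 0) = 2
depth(t(t(s(u, v), s(v, v)), s(t(u, v), v))) = 1 + max(2, 2) = 3
depth(t(t(v, s(u, v)), v)) = 1 + max(2, 0) = 3
depth(t(t(t(s(u, v), s(v, v)), s(t(u, v), v)), t(t(v, s(u, v)), v))) = 1 + max(3, 3) = 4
depth(s(s(s(v, u), s(u, v)), t(t(t(s(u, v), s(v, v)), s(t(u, v), v)), t(t(v, s(u, v)), v)))) = 1 + max(2, 4) = 5
depth(t(s(u, s(v, v)), s(s(s(v, u), s(u, v)), t(t(t(s(u, v), s(v, v)), s(t(u, v), v)), t(t(v, s(u, v)), v))))) = 1 + max(2, 5) = 6
depth(s(s(s(t(u, t(t(u, t(u, v)), t(v, s(u, v)))), s(u, v)), s(s(s(u, v), t(v, u)), t(v, t(u, u)))), t(s(u, s(v, v)), s(s(s(v, u), s(u, v)), t(t(t(s(u, v), s(v, v)), s(t(u, v), v)), t(t(v, s(u, v)), v)))))) = 1 + max(6, 6) = 7

7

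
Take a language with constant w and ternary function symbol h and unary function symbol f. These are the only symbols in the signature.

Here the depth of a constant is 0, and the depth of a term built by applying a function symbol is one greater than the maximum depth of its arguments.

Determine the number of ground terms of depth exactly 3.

29792

Write N_k for the number of ground terms of depth ≤ k. A term of depth ≤ k is either a constant or a function symbol applied to arguments of depth ≤ k−1, so N_k = 1 + N_{k-1}^3 + N_{k-1}.
N_0 = 1
N_1 = 1 + 1^3 + 1 = 3
N_2 = 1 + 3^3 + 3 = 31
N_3 = 1 + 31^3 + 31 = 29823
Terms of depth exactly 3: N_3 − N_2 = 29823 − 31 = 29792.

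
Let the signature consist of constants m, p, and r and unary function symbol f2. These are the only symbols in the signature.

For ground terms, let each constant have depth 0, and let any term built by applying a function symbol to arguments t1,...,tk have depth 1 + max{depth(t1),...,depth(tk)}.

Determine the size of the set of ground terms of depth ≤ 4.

15

If N_k denotes the number of depth-≤k ground terms, the 3 constants give N_0 = 3, and each function symbol of arity r contributes N_{k-1}^r new terms at level k: N_k = 3 + N_{k-1}.
N_0 = 3
N_1 = 3 + 3 = 6
N_2 = 3 + 6 = 9
N_3 = 3 + 9 = 12
N_4 = 3 + 12 = 15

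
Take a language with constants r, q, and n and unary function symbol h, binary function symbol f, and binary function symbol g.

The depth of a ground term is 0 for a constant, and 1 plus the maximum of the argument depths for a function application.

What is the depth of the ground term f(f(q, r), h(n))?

depth(f(q, r)) = 1 + max(0, 0) = 1
depth(h(n)) = 1 + depth(n) = 1 + 0 = 1
depth(f(f(q, r), h(n))) = 1 + max(1, 1) = 2

2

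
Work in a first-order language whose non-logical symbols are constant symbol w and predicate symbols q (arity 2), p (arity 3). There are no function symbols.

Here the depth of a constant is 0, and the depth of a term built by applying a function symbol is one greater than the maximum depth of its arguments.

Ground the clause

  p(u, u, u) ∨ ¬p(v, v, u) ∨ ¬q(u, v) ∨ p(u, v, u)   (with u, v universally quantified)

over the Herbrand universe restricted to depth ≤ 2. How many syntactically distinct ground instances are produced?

Ground terms of depth ≤ 2:
  With no function symbols every ground term is a constant, so there is exactly 1 ground term at every depth bound.
  N_0 = 1
  N_1 = 1
  N_2 = 1
  Explicitly: w.
So there is exactly 1 ground term available for substitution.
The body mentions every one of the 2 quantified variables; since ground terms form a free algebra, no two substitutions collapse to the same formula.
Number of ground instances = 1^2 = 1.

1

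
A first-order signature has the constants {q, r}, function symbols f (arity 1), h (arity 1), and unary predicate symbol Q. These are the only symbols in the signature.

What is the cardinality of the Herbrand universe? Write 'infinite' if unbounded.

The signature has at least one function symbol (f, arity 1) and at least one constant (q).
Iterating f gives infinitely many distinct ground terms: q, f(q), f(f(q)), ...
So the Herbrand universe is infinite.

infinite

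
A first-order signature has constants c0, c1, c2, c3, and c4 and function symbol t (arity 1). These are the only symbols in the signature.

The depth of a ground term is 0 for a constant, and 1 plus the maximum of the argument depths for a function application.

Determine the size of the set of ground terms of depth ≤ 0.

5

Let N_k = |{terms of depth ≤ k}|. Then N_0 = 5 and N_k = 5 + N_{k-1} for k ≥ 1 (one summand per function symbol, arity giving the exponent).
N_0 = 5
Explicitly: c0, c1, c2, c3, c4.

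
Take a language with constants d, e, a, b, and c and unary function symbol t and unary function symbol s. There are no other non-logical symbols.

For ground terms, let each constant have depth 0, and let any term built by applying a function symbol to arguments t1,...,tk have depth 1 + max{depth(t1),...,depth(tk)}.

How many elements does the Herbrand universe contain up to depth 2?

35

Write N_k for the number of ground terms of depth ≤ k. A term of depth ≤ k is either a constant or a function symbol applied to arguments of depth ≤ k−1, so N_k = 5 + N_{k-1} + N_{k-1}.
N_0 = 5
N_1 = 5 + 5 + 5 = 15
N_2 = 5 + 15 + 15 = 35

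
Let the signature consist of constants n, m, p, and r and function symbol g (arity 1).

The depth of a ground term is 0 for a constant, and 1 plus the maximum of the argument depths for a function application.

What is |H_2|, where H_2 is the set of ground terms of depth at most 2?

12

Write N_k for the number of ground terms of depth ≤ k. A term of depth ≤ k is either a constant or a function symbol applied to arguments of depth ≤ k−1, so N_k = 4 + N_{k-1}.
N_0 = 4
N_1 = 4 + 4 = 8
N_2 = 4 + 8 = 12
Explicitly: n, m, p, r, g(n), g(m), g(p), g(r), g(g(n)), g(g(m)), g(g(p)), g(g(r)).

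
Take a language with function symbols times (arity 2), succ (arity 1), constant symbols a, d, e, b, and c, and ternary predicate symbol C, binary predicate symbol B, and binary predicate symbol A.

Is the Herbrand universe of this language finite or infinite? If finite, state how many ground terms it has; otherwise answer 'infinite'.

The signature has at least one function symbol (times, arity 2) and at least one constant (a).
Iterating times gives infinitely many distinct ground terms: a, times(a, a), times(times(a, a), times(a, a)), ...
So the Herbrand universe is infinite.

infinite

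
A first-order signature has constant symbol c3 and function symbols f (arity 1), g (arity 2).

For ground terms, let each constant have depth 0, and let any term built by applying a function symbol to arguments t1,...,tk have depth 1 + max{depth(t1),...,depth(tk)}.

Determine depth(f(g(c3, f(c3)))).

depth(f(c3)) = 1 + depth(c3) = 1 + 0 = 1
depth(g(c3, f(c3))) = 1 + max(0, 1) = 2
depth(f(g(c3, f(c3)))) = 1 + depth(g(c3, f(c3))) = 1 + 2 = 3

3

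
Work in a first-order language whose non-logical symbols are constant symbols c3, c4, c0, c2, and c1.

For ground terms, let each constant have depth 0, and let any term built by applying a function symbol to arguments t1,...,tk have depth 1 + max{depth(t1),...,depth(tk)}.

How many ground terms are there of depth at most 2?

5

With no function symbols every ground term is a constant, so there are exactly 5 ground terms at every depth bound.
N_0 = 5
N_1 = 5
N_2 = 5
Explicitly: c3, c4, c0, c2, c1.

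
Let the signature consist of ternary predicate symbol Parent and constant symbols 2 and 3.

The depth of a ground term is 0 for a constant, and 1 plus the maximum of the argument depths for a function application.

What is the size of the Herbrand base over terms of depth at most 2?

First count ground terms of depth ≤ 2.
With no function symbols every ground term is a constant, so there are exactly 2 ground terms at every depth bound.
N_0 = 2
N_1 = 2
N_2 = 2
Explicitly: 2, 3.
So |H| = 2.
A ground atom is a predicate applied to a tuple of terms from H, so the count is the sum over predicates of |H|^arity:
  Parent: 2^3 = 8
Total ground atoms: 8.

8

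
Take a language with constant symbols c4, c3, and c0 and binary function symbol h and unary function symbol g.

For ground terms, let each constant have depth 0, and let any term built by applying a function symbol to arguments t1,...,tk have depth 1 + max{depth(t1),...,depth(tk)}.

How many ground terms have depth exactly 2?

228

Count level by level. With function symbols h/2, g/1, the terms of depth ≤ k are the 3 constants together with each function applied to depth-≤(k−1) tuples, so N_k = 3 + N_{k-1}^2 + N_{k-1}.
N_0 = 3
N_1 = 3 + 3^2 + 3 = 15
N_2 = 3 + 15^2 + 15 = 243
Terms of depth exactly 2: N_2 − N_1 = 243 − 15 = 228.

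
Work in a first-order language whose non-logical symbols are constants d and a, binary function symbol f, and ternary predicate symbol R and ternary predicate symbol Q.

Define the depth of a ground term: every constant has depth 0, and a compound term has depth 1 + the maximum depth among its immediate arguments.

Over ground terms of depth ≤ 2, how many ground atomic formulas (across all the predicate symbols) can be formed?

First count ground terms of depth ≤ 2.
Let N_k count ground terms of depth at most k. Each non-constant term of depth ≤ k is some function symbol applied to depth-≤(k−1) arguments, giving N_k = 2 + N_{k-1}^2.
N_0 = 2
N_1 = 2 + 2^2 = 6
N_2 = 2 + 6^2 = 38
So |H| = 38.
Each predicate of arity r yields |H|^r ground atoms (one per choice of an r-tuple from H):
  R: 38^3 = 54872;  Q: 38^3 = 54872
Total ground atoms: 54872 + 54872 = 109744.

109744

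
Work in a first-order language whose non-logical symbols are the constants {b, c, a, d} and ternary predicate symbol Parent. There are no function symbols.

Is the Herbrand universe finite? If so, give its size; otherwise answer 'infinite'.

4

There are no function symbols, so every ground term is one of the 4 constants.
The Herbrand universe is {b, c, a, d}, which is finite with 4 elements.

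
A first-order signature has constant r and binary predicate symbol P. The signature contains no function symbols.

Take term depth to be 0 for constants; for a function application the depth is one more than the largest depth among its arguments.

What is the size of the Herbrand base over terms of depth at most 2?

First count ground terms of depth ≤ 2.
With no function symbols every ground term is a constant, so there is exactly 1 ground term at every depth bound.
N_0 = 1
N_1 = 1
N_2 = 1
So |H| = 1.
A ground atom is a predicate applied to a tuple of terms from H, so the count is the sum over predicates of |H|^arity:
  P: 1^2 = 1
Total ground atoms: 1.

1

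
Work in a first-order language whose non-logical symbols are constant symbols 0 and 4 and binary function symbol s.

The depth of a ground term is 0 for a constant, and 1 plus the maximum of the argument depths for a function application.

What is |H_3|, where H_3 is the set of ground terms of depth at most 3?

1446

If N_k denotes the number of depth-≤k ground terms, the 2 constants give N_0 = 2, and each function symbol of arity r contributes N_{k-1}^r new terms at level k: N_k = 2 + N_{k-1}^2.
N_0 = 2
N_1 = 2 + 2^2 = 6
N_2 = 2 + 6^2 = 38
N_3 = 2 + 38^2 = 1446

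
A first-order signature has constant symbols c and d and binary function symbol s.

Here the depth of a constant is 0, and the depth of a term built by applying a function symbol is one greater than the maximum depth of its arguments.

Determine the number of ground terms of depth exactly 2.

If N_k denotes the number of depth-≤k ground terms, the 2 constants give N_0 = 2, and each function symbol of arity r contributes N_{k-1}^r new terms at level k: N_k = 2 + N_{k-1}^2.
N_0 = 2
N_1 = 2 + 2^2 = 6
N_2 = 2 + 6^2 = 38
Terms of depth exactly 2: N_2 − N_1 = 38 − 6 = 32.

32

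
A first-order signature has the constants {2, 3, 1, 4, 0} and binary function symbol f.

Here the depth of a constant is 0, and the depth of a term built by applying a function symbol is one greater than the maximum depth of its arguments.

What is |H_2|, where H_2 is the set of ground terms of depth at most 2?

Write N_k for the number of ground terms of depth ≤ k. A term of depth ≤ k is either a constant or a function symbol applied to arguments of depth ≤ k−1, so N_k = 5 + N_{k-1}^2.
N_0 = 5
N_1 = 5 + 5^2 = 30
N_2 = 5 + 30^2 = 905

905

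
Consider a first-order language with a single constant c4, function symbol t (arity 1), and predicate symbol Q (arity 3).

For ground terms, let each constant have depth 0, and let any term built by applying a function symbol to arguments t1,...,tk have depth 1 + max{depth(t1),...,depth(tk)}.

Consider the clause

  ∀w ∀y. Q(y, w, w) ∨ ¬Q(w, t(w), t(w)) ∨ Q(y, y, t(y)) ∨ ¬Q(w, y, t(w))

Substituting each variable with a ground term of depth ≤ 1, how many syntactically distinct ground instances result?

4

Ground terms of depth ≤ 1:
  Let N_k count ground terms of depth at most k. Each non-constant term of depth ≤ k is some function symbol applied to depth-≤(k−1) arguments, giving N_k = 1 + N_{k-1}.
  N_0 = 1
  N_1 = 1 + 1 = 2
  Explicitly: c4, t(c4).
So there are 2 ground terms available for substitution.
The body mentions every one of the 2 quantified variables; since ground terms form a free algebra, no two substitutions collapse to the same formula.
Number of ground instances = 2^2 = 4.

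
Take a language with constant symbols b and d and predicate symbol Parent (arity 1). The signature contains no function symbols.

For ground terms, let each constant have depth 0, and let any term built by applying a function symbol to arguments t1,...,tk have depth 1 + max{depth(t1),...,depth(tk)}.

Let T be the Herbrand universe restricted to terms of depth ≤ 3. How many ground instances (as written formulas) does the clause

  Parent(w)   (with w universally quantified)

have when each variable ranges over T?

2

Ground terms of depth ≤ 3:
  With no function symbols every ground term is a constant, so there are exactly 2 ground terms at every depth bound.
  N_0 = 2
  N_1 = 2
  N_2 = 2
  N_3 = 2
So there are 2 ground terms available for substitution.
There is 1 variable to instantiate (w),  occurring in at least one literal, so different choices give different ground instances.
Number of ground instances = 2.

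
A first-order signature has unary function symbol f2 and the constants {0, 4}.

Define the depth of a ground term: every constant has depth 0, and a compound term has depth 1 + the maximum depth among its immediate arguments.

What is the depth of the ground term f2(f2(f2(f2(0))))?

4

depth(f2(0)) = 1 + depth(0) = 1 + 0 = 1
depth(f2(f2(0))) = 1 + depth(f2(0)) = 1 + 1 = 2
depth(f2(f2(f2(0)))) = 1 + depth(f2(f2(0))) = 1 + 2 = 3
depth(f2(f2(f2(f2(0))))) = 1 + depth(f2(f2(f2(0)))) = 1 + 3 = 4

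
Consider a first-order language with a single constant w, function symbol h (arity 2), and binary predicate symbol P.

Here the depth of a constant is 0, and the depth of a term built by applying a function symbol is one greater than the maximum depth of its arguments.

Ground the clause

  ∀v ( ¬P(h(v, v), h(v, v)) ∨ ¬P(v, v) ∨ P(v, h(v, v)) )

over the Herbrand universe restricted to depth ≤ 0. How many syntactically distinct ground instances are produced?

1

Ground terms of depth ≤ 0:
  Write N_k for the number of ground terms of depth ≤ k. A term of depth ≤ k is either a constant or a function symbol applied to arguments of depth ≤ k−1, so N_k = 1 + N_{k-1}^2.
  N_0 = 1
  Explicitly: w.
So there is exactly 1 ground term available for substitution.
The variable v ranges independently over the available ground terms, and distinct assignments produce distinct instances.
Number of ground instances = 1.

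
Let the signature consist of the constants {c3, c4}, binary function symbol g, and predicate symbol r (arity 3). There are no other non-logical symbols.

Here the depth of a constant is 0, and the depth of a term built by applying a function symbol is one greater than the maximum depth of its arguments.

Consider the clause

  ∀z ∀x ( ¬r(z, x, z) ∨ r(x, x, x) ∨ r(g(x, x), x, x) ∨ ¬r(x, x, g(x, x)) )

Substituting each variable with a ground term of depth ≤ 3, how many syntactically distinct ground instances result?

Ground terms of depth ≤ 3:
  Let N_k = |{terms of depth ≤ k}|. Then N_0 = 2 and N_k = 2 + N_{k-1}^2 for k ≥ 1 (one summand per function symbol, arity giving the exponent).
  N_0 = 2
  N_1 = 2 + 2^2 = 6
  N_2 = 2 + 6^2 = 38
  N_3 = 2 + 38^2 = 1446
So there are 1446 ground terms available for substitution.
The clause has 2 distinct variables (z, x), each appearing in the body. In the free term algebra distinct substitutions yield syntactically distinct ground instances.
Number of ground instances = 1446^2 = 2090916.

2090916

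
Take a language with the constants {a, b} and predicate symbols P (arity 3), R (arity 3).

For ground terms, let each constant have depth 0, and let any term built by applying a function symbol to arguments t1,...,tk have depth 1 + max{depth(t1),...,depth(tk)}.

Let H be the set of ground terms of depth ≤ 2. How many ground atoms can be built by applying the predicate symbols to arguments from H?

First count ground terms of depth ≤ 2.
With no function symbols every ground term is a constant, so there are exactly 2 ground terms at every depth bound.
N_0 = 2
N_1 = 2
N_2 = 2
Explicitly: a, b.
So |H| = 2.
Each predicate of arity r yields |H|^r ground atoms (one per choice of an r-tuple from H):
  P: 2^3 = 8;  R: 2^3 = 8
Total ground atoms: 8 + 8 = 16.

16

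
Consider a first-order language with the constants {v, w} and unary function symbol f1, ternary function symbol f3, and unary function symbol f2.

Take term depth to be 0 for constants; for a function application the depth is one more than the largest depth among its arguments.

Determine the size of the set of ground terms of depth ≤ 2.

Let N_k = |{terms of depth ≤ k}|. Then N_0 = 2 and N_k = 2 + N_{k-1} + N_{k-1}^3 + N_{k-1} for k ≥ 1 (one summand per function symbol, arity giving the exponent).
N_0 = 2
N_1 = 2 + 2 + 2^3 + 2 = 14
N_2 = 2 + 14 + 14^3 + 14 = 2774

2774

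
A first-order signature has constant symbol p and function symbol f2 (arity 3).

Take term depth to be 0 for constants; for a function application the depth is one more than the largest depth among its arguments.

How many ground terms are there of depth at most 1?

Let N_k count ground terms of depth at most k. Each non-constant term of depth ≤ k is some function symbol applied to depth-≤(k−1) arguments, giving N_k = 1 + N_{k-1}^3.
N_0 = 1
N_1 = 1 + 1^3 = 2
Explicitly: p, f2(p, p, p).

2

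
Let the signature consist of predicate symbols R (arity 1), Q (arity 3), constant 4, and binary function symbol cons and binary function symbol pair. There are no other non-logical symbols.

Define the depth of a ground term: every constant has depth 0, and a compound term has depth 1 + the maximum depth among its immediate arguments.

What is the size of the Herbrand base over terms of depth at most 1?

30

First count ground terms of depth ≤ 1.
If N_k denotes the number of depth-≤k ground terms, the 1 constant gives N_0 = 1, and each function symbol of arity r contributes N_{k-1}^r new terms at level k: N_k = 1 + N_{k-1}^2 + N_{k-1}^2.
N_0 = 1
N_1 = 1 + 1^2 + 1^2 = 3
So |H| = 3.
Ground atoms are formed by filling each argument slot of a predicate with a term from H, so an r-ary predicate gives |H|^r atoms:
  R: 3;  Q: 3^3 = 27
Total ground atoms: 3 + 27 = 30.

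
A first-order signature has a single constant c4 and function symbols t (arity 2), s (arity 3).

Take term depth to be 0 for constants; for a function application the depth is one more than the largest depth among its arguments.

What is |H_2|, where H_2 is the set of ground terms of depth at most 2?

Let N_k = |{terms of depth ≤ k}|. Then N_0 = 1 and N_k = 1 + N_{k-1}^2 + N_{k-1}^3 for k ≥ 1 (one summand per function symbol, arity giving the exponent).
N_0 = 1
N_1 = 1 + 1^2 + 1^3 = 3
N_2 = 1 + 3^2 + 3^3 = 37

37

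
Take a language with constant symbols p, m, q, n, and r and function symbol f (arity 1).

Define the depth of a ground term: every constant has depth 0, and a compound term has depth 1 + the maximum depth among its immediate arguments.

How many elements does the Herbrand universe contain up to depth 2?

15

Let N_k count ground terms of depth at most k. Each non-constant term of depth ≤ k is some function symbol applied to depth-≤(k−1) arguments, giving N_k = 5 + N_{k-1}.
N_0 = 5
N_1 = 5 + 5 = 10
N_2 = 5 + 10 = 15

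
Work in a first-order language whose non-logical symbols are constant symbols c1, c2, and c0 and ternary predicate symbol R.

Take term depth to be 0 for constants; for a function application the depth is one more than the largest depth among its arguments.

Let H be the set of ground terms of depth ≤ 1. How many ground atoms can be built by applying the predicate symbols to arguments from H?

First count ground terms of depth ≤ 1.
With no function symbols every ground term is a constant, so there are exactly 3 ground terms at every depth bound.
N_0 = 3
N_1 = 3
Explicitly: c1, c2, c0.
So |H| = 3.
For each predicate symbol, the number of ground atoms is |H| raised to its arity; summing:
  R: 3^3 = 27
Total ground atoms: 27.

27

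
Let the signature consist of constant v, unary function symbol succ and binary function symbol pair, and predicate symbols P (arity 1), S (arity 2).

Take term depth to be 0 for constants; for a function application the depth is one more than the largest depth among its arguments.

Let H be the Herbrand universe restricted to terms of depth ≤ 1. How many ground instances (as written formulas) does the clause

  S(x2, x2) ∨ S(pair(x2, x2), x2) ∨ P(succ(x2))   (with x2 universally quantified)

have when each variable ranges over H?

3

Ground terms of depth ≤ 1:
  Count level by level. With function symbols succ/1, pair/2, the terms of depth ≤ k are the 1 constant together with each function applied to depth-≤(k−1) tuples, so N_k = 1 + N_{k-1} + N_{k-1}^2.
  N_0 = 1
  N_1 = 1 + 1 + 1^2 = 3
  Explicitly: v, succ(v), pair(v, v).
So there are 3 ground terms available for substitution.
The clause has 1 distinct variable (x2), which appears in the body. In the free term algebra distinct substitutions yield syntactically distinct ground instances.
Number of ground instances = 3.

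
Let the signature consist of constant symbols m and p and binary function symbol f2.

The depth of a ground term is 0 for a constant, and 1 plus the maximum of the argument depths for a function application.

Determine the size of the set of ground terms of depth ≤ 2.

38

If N_k denotes the number of depth-≤k ground terms, the 2 constants give N_0 = 2, and each function symbol of arity r contributes N_{k-1}^r new terms at level k: N_k = 2 + N_{k-1}^2.
N_0 = 2
N_1 = 2 + 2^2 = 6
N_2 = 2 + 6^2 = 38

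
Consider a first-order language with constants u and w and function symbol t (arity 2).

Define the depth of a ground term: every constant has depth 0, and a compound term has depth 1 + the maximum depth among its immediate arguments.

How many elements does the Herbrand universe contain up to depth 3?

Let N_k count ground terms of depth at most k. Each non-constant term of depth ≤ k is some function symbol applied to depth-≤(k−1) arguments, giving N_k = 2 + N_{k-1}^2.
N_0 = 2
N_1 = 2 + 2^2 = 6
N_2 = 2 + 6^2 = 38
N_3 = 2 + 38^2 = 1446

1446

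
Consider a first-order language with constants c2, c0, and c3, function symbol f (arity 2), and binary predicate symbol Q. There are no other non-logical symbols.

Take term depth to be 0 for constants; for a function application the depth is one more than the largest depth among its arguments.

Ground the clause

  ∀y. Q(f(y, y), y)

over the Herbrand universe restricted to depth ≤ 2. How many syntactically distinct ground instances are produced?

Ground terms of depth ≤ 2:
  Let N_k count ground terms of depth at most k. Each non-constant term of depth ≤ k is some function symbol applied to depth-≤(k−1) arguments, giving N_k = 3 + N_{k-1}^2.
  N_0 = 3
  N_1 = 3 + 3^2 = 12
  N_2 = 3 + 12^2 = 147
So there are 147 ground terms available for substitution.
The variable y ranges independently over the available ground terms, and distinct assignments produce distinct instances.
Number of ground instances = 147.

147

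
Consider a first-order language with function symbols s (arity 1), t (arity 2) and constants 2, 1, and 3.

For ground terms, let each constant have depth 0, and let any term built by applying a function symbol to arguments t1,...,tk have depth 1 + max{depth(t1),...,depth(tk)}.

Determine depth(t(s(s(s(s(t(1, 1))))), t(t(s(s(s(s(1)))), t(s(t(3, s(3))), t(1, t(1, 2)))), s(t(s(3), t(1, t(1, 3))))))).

7

depth(t(1, 1)) = 1 + max(0, 0) = 1
depth(s(t(1, 1))) = 1 + depth(t(1, 1)) = 1 + 1 = 2
depth(s(s(t(1, 1)))) = 1 + depth(s(t(1, 1))) = 1 + 2 = 3
depth(s(s(s(t(1, 1))))) = 1 + depth(s(s(t(1, 1)))) = 1 + 3 = 4
depth(s(s(s(s(t(1, 1)))))) = 1 + depth(s(s(s(t(1, 1))))) = 1 + 4 = 5
depth(s(1)) = 1 + depth(1) = 1 + 0 = 1
depth(s(s(1))) = 1 + depth(s(1)) = 1 + 1 = 2
depth(s(s(s(1)))) = 1 + depth(s(s(1))) = 1 + 2 = 3
depth(s(s(s(s(1))))) = 1 + depth(s(s(s(1)))) = 1 + 3 = 4
depth(s(3)) = 1 + depth(3) = 1 + 0 = 1
depth(t(3, s(3))) = 1 + max(0, 1) = 2
depth(s(t(3, s(3)))) = 1 + depth(t(3, s(3))) = 1 + 2 = 3
depth(t(1, 2)) = 1 + max(0, 0) = 1
depth(t(1, t(1, 2))) = 1 + max(0, 1) = 2
depth(t(s(t(3, s(3))), t(1, t(1, 2)))) = 1 + max(3, 2) = 4
depth(t(s(s(s(s(1)))), t(s(t(3, s(3))), t(1, t(1, 2))))) = 1 + max(4, 4) = 5
depth(t(1, 3)) = 1 + max(0, 0) = 1
depth(t(1, t(1, 3))) = 1 + max(0, 1) = 2
depth(t(s(3), t(1, t(1, 3)))) = 1 + max(1, 2) = 3
depth(s(t(s(3), t(1, t(1, 3))))) = 1 + depth(t(s(3), t(1, t(1, 3)))) = 1 + 3 = 4
depth(t(t(s(s(s(s(1)))), t(s(t(3, s(3))), t(1, t(1, 2)))), s(t(s(3), t(1, t(1, 3)))))) = 1 + max(5, 4) = 6
depth(t(s(s(s(s(t(1, 1))))), t(t(s(s(s(s(1)))), t(s(t(3, s(3))), t(1, t(1, 2)))), s(t(s(3), t(1, t(1, 3))))))) = 1 + max(5, 6) = 7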